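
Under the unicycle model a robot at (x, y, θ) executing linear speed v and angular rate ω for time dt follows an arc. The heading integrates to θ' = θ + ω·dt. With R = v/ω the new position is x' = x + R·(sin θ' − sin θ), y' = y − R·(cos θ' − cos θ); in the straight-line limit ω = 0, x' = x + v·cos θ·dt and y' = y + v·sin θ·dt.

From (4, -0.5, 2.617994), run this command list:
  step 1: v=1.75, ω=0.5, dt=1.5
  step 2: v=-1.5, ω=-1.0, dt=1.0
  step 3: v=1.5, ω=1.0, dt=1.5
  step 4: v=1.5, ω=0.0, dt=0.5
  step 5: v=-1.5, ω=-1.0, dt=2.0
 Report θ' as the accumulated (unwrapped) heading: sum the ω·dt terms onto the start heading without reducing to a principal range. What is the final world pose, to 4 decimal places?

step 1: θ'=3.3680 (R=3.5000) → pose (1.4643, -0.1204, 3.3680)
step 2: θ'=2.3680 (R=1.5000) → pose (2.8491, -0.5090, 2.3680)
step 3: θ'=3.8680 (R=1.5000) → pose (0.8048, -0.4608, 3.8680)
step 4: θ'=3.8680 (straight) → pose (0.2441, -0.9589, 3.8680)
step 5: θ'=1.8680 (R=1.5000) → pose (2.6746, -1.6410, 1.8680)

(2.6746, -1.6410, 1.8680)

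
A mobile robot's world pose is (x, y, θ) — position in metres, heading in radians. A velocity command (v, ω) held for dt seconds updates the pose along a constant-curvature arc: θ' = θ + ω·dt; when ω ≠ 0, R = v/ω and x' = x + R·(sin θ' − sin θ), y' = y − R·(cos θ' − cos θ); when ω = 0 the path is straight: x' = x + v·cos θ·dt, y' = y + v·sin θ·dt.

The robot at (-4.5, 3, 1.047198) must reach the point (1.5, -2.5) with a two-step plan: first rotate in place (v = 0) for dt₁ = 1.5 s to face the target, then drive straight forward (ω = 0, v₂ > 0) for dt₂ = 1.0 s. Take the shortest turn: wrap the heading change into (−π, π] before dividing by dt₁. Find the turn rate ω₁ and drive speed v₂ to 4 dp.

ω₁ = -1.1928, v₂ = 8.1394

heading to target = atan2(-2.5−3, 1.5−-4.5) = -0.7419
Δθ = wrap(-0.7419 − 1.0472) = -1.7891; ω₁ = Δθ/dt₁ = -1.1928
distance = √((1.5−-4.5)² + (-2.5−3)²) = 8.1394; v₂ = distance/dt₂ = 8.1394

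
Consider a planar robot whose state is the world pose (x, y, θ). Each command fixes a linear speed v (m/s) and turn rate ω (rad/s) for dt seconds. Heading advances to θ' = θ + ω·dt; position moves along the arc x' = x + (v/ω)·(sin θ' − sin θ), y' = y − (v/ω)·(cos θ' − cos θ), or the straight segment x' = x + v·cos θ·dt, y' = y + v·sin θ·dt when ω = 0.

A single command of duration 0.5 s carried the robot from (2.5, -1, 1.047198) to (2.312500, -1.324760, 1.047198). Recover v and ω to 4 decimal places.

Δθ = 1.047198 − 1.047198 = 0.000000
ω = Δθ/dt = 0.000000/0.5 = 0.0000
ω = 0 → v = (Δx·cos θ + Δy·sin θ)/dt = -0.7500

v = -0.7500, ω = 0.0000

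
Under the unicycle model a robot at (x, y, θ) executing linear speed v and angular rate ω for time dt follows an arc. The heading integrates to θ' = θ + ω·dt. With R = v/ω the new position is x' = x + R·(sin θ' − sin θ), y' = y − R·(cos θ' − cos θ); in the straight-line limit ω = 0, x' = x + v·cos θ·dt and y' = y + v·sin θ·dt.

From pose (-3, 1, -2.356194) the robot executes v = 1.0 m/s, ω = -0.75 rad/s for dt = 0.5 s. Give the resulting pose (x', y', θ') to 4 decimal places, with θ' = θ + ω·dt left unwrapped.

(-3.4108, 0.7202, -2.7312)

θ' = -2.3562 + -0.75·0.5 = -2.7312
R = v/ω = 1.0/-0.75 = -1.3333
x' = -3 + -1.3333·(sin -2.7312 − sin -2.3562) = -3.4108
y' = 1 − -1.3333·(cos -2.7312 − cos -2.3562) = 0.7202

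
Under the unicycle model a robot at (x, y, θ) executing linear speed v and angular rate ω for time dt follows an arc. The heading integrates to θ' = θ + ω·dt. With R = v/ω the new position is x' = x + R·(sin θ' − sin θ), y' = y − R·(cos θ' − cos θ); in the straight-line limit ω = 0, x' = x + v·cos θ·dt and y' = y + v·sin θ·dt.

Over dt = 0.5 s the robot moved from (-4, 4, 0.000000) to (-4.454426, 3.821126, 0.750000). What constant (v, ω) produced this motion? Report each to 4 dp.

v = -1.0000, ω = 1.5000

Δθ = 0.750000 − 0.000000 = 0.750000
ω = Δθ/dt = 0.750000/0.5 = 1.5000
R = Δx/(sin θ' − sin θ) = -0.6667
v = R·ω = -0.6667·1.5000 = -1.0000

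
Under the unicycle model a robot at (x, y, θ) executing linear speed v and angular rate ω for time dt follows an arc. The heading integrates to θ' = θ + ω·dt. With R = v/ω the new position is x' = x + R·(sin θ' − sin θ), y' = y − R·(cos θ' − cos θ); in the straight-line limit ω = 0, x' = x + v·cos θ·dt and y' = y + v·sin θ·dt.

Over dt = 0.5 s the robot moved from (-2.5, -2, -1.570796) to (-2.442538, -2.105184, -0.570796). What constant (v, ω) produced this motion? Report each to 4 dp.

Δθ = -0.570796 − -1.570796 = 1.000000
ω = Δθ/dt = 1.000000/0.5 = 2.0000
R = −Δy/(cos θ' − cos θ) = 0.1250
v = R·ω = 0.1250·2.0000 = 0.2500

v = 0.2500, ω = 2.0000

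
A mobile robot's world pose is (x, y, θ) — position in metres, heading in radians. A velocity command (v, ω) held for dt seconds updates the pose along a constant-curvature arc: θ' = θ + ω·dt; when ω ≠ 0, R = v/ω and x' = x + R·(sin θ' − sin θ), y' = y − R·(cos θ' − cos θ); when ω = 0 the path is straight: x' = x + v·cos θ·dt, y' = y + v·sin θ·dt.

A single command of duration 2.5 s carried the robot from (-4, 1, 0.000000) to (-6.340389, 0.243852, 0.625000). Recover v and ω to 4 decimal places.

Δθ = 0.625000 − 0.000000 = 0.625000
ω = Δθ/dt = 0.625000/2.5 = 0.2500
R = Δx/(sin θ' − sin θ) = -4.0000
v = R·ω = -4.0000·0.2500 = -1.0000

v = -1.0000, ω = 0.2500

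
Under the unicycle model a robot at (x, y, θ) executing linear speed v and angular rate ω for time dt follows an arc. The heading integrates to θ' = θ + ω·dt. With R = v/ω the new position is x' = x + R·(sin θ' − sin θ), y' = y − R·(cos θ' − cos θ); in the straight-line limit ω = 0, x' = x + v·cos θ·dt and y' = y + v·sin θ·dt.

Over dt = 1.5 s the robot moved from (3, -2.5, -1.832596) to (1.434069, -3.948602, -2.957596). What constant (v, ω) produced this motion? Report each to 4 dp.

Δθ = -2.957596 − -1.832596 = -1.125000
ω = Δθ/dt = -1.125000/1.5 = -0.7500
R = Δx/(sin θ' − sin θ) = -2.0000
v = R·ω = -2.0000·-0.7500 = 1.5000

v = 1.5000, ω = -0.7500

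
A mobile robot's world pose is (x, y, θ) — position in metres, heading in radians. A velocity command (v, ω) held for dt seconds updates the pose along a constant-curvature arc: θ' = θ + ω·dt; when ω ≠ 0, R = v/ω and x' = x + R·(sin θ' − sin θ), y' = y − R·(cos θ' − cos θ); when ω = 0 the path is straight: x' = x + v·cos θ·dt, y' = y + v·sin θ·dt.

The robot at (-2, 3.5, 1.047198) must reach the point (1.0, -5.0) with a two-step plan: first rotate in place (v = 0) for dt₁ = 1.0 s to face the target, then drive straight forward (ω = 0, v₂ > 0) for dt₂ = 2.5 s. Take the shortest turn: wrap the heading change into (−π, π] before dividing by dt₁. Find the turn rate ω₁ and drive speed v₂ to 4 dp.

heading to target = atan2(-5−3.5, 1−-2) = -1.2315
Δθ = wrap(-1.2315 − 1.0472) = -2.2787; ω₁ = Δθ/dt₁ = -2.2787
distance = √((1−-2)² + (-5−3.5)²) = 9.0139; v₂ = distance/dt₂ = 3.6056

ω₁ = -2.2787, v₂ = 3.6056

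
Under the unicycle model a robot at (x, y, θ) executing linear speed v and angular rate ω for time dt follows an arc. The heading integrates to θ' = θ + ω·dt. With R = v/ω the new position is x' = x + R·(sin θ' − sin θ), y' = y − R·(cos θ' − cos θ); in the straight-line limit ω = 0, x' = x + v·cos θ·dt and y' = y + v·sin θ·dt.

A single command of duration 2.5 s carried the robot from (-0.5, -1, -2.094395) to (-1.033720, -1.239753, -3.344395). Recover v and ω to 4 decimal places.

Δθ = -3.344395 − -2.094395 = -1.250000
ω = Δθ/dt = -1.250000/2.5 = -0.5000
R = Δx/(sin θ' − sin θ) = -0.5000
v = R·ω = -0.5000·-0.5000 = 0.2500

v = 0.2500, ω = -0.5000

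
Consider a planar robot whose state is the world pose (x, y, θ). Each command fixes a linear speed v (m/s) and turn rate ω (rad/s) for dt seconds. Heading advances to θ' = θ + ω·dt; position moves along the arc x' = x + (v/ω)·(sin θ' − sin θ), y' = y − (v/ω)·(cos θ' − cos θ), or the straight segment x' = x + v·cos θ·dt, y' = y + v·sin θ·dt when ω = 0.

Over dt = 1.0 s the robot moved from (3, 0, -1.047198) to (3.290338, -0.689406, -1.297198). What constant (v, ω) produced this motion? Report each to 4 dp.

v = 0.7500, ω = -0.2500

Δθ = -1.297198 − -1.047198 = -0.250000
ω = Δθ/dt = -0.250000/1.0 = -0.2500
R = −Δy/(cos θ' − cos θ) = -3.0000
v = R·ω = -3.0000·-0.2500 = 0.7500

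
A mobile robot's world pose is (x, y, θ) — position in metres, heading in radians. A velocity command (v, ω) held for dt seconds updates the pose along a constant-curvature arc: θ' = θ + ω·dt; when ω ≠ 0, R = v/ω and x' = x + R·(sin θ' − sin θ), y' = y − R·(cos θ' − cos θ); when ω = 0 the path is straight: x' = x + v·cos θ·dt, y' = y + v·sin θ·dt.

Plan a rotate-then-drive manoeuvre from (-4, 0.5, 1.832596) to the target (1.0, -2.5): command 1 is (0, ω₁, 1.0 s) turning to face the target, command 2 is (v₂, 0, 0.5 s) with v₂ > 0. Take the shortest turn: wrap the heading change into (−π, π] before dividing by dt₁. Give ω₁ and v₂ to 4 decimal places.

heading to target = atan2(-2.5−0.5, 1−-4) = -0.5404
Δθ = wrap(-0.5404 − 1.8326) = -2.3730; ω₁ = Δθ/dt₁ = -2.3730
distance = √((1−-4)² + (-2.5−0.5)²) = 5.8310; v₂ = distance/dt₂ = 11.6619

ω₁ = -2.3730, v₂ = 11.6619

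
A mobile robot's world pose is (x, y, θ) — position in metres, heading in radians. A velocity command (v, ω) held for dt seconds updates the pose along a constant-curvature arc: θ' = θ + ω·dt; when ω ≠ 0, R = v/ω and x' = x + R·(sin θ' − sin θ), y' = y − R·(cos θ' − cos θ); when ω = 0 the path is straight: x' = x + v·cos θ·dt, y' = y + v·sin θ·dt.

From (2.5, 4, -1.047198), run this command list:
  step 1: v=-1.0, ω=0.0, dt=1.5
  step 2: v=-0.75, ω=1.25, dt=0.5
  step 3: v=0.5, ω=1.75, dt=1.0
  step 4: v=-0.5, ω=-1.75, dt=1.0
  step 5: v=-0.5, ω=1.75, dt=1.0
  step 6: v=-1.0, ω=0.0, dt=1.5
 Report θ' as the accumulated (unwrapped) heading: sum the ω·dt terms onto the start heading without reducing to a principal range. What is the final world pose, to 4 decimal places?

(0.7209, 3.8985, 1.3278)

step 1: θ'=-1.0472 (straight) → pose (1.7500, 5.2990, -1.0472)
step 2: θ'=-0.4222 (R=-0.6000) → pose (1.4762, 5.5464, -0.4222)
step 3: θ'=1.3278 (R=0.2857) → pose (1.8706, 5.7382, 1.3278)
step 4: θ'=-0.4222 (R=0.2857) → pose (1.4762, 5.5464, -0.4222)
step 5: θ'=1.3278 (R=-0.2857) → pose (1.0818, 5.3545, 1.3278)
step 6: θ'=1.3278 (straight) → pose (0.7209, 3.8985, 1.3278)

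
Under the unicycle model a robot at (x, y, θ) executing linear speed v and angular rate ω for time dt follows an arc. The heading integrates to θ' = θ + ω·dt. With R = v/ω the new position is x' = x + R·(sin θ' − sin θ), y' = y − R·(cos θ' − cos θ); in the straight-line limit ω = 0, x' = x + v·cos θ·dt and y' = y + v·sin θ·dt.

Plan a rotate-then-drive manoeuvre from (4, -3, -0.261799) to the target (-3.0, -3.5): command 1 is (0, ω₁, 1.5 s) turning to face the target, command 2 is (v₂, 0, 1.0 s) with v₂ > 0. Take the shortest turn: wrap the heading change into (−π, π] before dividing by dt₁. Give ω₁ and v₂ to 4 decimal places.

heading to target = atan2(-3.5−-3, -3−4) = -3.0703
Δθ = wrap(-3.0703 − -0.2618) = -2.8085; ω₁ = Δθ/dt₁ = -1.8723
distance = √((-3−4)² + (-3.5−-3)²) = 7.0178; v₂ = distance/dt₂ = 7.0178

ω₁ = -1.8723, v₂ = 7.0178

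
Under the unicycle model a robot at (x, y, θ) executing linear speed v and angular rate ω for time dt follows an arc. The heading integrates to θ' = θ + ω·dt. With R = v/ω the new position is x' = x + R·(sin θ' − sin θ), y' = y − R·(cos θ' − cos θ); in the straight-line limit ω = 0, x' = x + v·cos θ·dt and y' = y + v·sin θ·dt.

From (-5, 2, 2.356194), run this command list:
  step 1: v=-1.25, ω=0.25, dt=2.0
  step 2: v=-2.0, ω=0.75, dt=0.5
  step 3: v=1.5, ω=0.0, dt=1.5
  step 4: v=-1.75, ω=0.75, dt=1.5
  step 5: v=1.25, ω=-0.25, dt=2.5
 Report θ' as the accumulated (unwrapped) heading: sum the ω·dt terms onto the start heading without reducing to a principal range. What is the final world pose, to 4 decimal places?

step 1: θ'=2.8562 (R=-5.0000) → pose (-2.8722, 0.7378, 2.8562)
step 2: θ'=3.2312 (R=-2.6667) → pose (-1.8828, 0.6406, 3.2312)
step 3: θ'=3.2312 (straight) → pose (-4.1237, 0.4393, 3.2312)
step 4: θ'=4.3562 (R=-2.3333) → pose (-2.1457, 1.9496, 4.3562)
step 5: θ'=3.7312 (R=-5.0000) → pose (-4.0517, -0.4627, 3.7312)

(-4.0517, -0.4627, 3.7312)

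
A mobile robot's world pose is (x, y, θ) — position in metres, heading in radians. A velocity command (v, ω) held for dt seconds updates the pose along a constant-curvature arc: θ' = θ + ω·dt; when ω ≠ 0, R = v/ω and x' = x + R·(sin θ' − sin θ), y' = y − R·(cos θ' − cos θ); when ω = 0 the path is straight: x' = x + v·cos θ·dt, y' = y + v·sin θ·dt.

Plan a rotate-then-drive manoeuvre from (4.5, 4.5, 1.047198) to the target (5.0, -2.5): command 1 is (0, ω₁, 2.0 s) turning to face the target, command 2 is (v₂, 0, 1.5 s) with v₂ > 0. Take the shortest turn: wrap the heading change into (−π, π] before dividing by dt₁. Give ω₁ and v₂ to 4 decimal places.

ω₁ = -1.2733, v₂ = 4.6786

heading to target = atan2(-2.5−4.5, 5−4.5) = -1.4995
Δθ = wrap(-1.4995 − 1.0472) = -2.5467; ω₁ = Δθ/dt₁ = -1.2733
distance = √((5−4.5)² + (-2.5−4.5)²) = 7.0178; v₂ = distance/dt₂ = 4.6786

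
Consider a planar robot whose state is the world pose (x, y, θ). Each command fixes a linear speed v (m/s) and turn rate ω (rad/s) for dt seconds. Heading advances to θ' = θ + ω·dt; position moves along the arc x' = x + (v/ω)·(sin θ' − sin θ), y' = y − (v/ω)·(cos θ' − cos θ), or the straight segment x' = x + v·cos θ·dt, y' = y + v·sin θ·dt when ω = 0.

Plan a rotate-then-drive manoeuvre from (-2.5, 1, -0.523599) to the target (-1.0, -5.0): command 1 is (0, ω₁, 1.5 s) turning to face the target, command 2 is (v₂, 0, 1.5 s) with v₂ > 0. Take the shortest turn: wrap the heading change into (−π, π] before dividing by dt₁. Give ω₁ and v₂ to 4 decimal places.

ω₁ = -0.5348, v₂ = 4.1231

heading to target = atan2(-5−1, -1−-2.5) = -1.3258
Δθ = wrap(-1.3258 − -0.5236) = -0.8022; ω₁ = Δθ/dt₁ = -0.5348
distance = √((-1−-2.5)² + (-5−1)²) = 6.1847; v₂ = distance/dt₂ = 4.1231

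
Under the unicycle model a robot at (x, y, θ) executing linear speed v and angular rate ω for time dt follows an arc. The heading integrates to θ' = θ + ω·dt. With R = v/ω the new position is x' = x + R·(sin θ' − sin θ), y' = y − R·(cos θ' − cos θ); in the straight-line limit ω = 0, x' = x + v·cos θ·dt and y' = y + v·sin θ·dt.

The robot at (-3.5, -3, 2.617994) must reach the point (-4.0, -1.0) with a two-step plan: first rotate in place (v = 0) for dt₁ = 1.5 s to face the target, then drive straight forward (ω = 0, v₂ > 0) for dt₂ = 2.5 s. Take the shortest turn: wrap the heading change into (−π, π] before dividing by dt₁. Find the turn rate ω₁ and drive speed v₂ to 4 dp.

ω₁ = -0.5348, v₂ = 0.8246

heading to target = atan2(-1−-3, -4−-3.5) = 1.8158
Δθ = wrap(1.8158 − 2.6180) = -0.8022; ω₁ = Δθ/dt₁ = -0.5348
distance = √((-4−-3.5)² + (-1−-3)²) = 2.0616; v₂ = distance/dt₂ = 0.8246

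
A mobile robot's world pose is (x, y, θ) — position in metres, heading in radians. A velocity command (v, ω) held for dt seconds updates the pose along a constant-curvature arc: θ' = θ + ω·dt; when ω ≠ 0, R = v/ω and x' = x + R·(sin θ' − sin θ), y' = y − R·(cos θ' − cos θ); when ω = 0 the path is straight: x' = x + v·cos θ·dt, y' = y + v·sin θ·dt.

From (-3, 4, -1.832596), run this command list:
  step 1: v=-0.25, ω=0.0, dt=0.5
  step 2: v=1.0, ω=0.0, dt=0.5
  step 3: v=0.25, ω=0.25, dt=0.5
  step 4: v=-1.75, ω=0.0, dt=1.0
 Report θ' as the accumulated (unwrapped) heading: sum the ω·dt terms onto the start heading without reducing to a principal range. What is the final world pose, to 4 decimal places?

step 1: θ'=-1.8326 (straight) → pose (-2.9676, 4.1207, -1.8326)
step 2: θ'=-1.8326 (straight) → pose (-3.0971, 3.6378, -1.8326)
step 3: θ'=-1.7076 (R=1.0000) → pose (-3.1218, 3.5153, -1.7076)
step 4: θ'=-1.7076 (straight) → pose (-2.8831, 5.2490, -1.7076)

(-2.8831, 5.2490, -1.7076)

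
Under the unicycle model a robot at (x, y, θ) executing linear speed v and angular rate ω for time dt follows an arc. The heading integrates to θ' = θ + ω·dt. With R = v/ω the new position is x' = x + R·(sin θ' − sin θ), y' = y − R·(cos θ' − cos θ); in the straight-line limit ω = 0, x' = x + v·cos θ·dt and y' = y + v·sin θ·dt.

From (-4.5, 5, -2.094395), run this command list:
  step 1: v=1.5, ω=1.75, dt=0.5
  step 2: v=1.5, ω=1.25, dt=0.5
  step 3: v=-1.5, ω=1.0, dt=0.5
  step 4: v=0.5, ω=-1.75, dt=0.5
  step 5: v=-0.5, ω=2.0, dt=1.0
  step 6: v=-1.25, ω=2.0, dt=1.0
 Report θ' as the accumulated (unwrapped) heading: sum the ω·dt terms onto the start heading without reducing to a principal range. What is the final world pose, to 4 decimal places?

(-4.5515, 2.8676, 3.0306)

step 1: θ'=-1.2194 (R=0.8571) → pose (-4.5625, 4.2764, -1.2194)
step 2: θ'=-0.5944 (R=1.2000) → pose (-4.1078, 3.6953, -0.5944)
step 3: θ'=-0.0944 (R=-1.5000) → pose (-4.8064, 3.9459, -0.0944)
step 4: θ'=-0.9694 (R=-0.2857) → pose (-4.5978, 3.8231, -0.9694)
step 5: θ'=1.0306 (R=-0.2500) → pose (-5.0183, 3.8102, 1.0306)
step 6: θ'=3.0306 (R=-0.6250) → pose (-4.5515, 2.8676, 3.0306)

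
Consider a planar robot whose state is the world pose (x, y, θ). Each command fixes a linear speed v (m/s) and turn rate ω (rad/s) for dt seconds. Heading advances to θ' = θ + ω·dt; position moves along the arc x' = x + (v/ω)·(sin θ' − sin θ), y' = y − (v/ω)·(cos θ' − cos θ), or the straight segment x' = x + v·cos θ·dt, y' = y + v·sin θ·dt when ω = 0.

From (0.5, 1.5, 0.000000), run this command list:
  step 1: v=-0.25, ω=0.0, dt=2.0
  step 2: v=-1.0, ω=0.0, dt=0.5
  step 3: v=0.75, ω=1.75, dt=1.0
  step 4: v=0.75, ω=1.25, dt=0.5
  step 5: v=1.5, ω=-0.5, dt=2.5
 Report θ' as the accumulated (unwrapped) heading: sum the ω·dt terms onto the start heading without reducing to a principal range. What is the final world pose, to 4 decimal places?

(-0.8782, 5.7845, 1.1250)

step 1: θ'=0.0000 (straight) → pose (0.0000, 1.5000, 0.0000)
step 2: θ'=0.0000 (straight) → pose (-0.5000, 1.5000, 0.0000)
step 3: θ'=1.7500 (R=0.4286) → pose (-0.0783, 2.0050, 1.7500)
step 4: θ'=2.3750 (R=0.6000) → pose (-0.2525, 2.3302, 2.3750)
step 5: θ'=1.1250 (R=-3.0000) → pose (-0.8782, 5.7845, 1.1250)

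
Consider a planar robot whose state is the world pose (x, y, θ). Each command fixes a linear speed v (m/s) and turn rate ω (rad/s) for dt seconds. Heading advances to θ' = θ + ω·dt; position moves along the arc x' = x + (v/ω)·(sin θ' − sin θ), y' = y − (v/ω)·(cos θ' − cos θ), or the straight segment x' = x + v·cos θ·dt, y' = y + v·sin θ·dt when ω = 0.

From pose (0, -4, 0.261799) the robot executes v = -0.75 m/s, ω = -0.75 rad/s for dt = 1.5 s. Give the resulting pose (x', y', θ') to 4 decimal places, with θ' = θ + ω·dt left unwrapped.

(-1.0187, -3.6841, -0.8632)

θ' = 0.2618 + -0.75·1.5 = -0.8632
R = v/ω = -0.75/-0.75 = 1.0000
x' = 0 + 1.0000·(sin -0.8632 − sin 0.2618) = -1.0187
y' = -4 − 1.0000·(cos -0.8632 − cos 0.2618) = -3.6841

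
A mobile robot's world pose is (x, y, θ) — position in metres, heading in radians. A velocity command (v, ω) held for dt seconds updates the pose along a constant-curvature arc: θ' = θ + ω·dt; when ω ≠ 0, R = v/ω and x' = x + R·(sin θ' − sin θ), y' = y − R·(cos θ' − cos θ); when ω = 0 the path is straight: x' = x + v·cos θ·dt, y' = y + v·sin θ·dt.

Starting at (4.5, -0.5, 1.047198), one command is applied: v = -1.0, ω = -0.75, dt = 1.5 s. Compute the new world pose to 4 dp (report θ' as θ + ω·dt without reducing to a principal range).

θ' = 1.0472 + -0.75·1.5 = -0.0778
R = v/ω = -1.0/-0.75 = 1.3333
x' = 4.5 + 1.3333·(sin -0.0778 − sin 1.0472) = 3.2417
y' = -0.5 − 1.3333·(cos -0.0778 − cos 1.0472) = -1.1626

(3.2417, -1.1626, -0.0778)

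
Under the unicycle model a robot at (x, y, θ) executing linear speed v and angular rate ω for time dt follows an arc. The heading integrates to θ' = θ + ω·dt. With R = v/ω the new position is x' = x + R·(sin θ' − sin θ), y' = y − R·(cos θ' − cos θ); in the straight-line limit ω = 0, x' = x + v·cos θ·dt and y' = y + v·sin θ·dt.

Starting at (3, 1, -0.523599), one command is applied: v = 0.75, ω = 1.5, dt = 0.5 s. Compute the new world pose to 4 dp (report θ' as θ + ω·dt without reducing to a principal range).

θ' = -0.5236 + 1.5·0.5 = 0.2264
R = v/ω = 0.75/1.5 = 0.5000
x' = 3 + 0.5000·(sin 0.2264 − sin -0.5236) = 3.3622
y' = 1 − 0.5000·(cos 0.2264 − cos -0.5236) = 0.9458

(3.3622, 0.9458, 0.2264)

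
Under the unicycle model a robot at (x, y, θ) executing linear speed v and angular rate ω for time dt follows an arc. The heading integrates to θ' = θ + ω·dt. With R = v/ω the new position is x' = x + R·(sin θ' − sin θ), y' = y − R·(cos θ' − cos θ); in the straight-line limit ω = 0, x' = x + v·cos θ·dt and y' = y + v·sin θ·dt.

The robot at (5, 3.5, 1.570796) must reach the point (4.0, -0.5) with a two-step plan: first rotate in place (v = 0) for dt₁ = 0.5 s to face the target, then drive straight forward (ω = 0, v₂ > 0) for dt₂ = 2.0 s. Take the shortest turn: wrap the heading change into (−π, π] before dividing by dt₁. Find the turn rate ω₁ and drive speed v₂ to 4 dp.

heading to target = atan2(-0.5−3.5, 4−5) = -1.8158
Δθ = wrap(-1.8158 − 1.5708) = 2.8966; ω₁ = Δθ/dt₁ = 5.7932
distance = √((4−5)² + (-0.5−3.5)²) = 4.1231; v₂ = distance/dt₂ = 2.0616

ω₁ = 5.7932, v₂ = 2.0616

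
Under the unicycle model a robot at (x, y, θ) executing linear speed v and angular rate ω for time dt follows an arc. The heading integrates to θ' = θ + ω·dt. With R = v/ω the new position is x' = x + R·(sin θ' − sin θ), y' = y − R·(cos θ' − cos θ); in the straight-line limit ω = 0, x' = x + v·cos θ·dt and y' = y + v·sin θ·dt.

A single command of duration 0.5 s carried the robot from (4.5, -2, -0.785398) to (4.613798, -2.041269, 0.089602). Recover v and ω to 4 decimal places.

Δθ = 0.089602 − -0.785398 = 0.875000
ω = Δθ/dt = 0.875000/0.5 = 1.7500
R = Δx/(sin θ' − sin θ) = 0.1429
v = R·ω = 0.1429·1.7500 = 0.2500

v = 0.2500, ω = 1.7500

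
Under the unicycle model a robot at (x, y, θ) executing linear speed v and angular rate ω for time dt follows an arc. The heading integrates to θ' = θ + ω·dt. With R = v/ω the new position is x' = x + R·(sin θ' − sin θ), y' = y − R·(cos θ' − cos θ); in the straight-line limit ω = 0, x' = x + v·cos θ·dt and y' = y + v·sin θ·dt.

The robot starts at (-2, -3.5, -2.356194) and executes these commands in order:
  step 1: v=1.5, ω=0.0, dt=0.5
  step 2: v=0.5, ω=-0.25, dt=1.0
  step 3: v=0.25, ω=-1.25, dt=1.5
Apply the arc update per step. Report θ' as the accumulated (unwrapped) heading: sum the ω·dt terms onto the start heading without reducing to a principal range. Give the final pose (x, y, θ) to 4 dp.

(-3.2209, -4.2101, -4.4812)

step 1: θ'=-2.3562 (straight) → pose (-2.5303, -4.0303, -2.3562)
step 2: θ'=-2.6062 (R=-2.0000) → pose (-2.9242, -4.3362, -2.6062)
step 3: θ'=-4.4812 (R=-0.2000) → pose (-3.2209, -4.2101, -4.4812)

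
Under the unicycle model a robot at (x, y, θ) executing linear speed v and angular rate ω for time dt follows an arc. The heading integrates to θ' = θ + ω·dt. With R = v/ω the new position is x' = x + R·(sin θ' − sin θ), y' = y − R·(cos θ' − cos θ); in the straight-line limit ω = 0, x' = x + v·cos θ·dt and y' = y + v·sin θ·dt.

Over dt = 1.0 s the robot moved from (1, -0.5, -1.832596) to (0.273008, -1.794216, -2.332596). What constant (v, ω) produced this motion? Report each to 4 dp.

v = 1.5000, ω = -0.5000

Δθ = -2.332596 − -1.832596 = -0.500000
ω = Δθ/dt = -0.500000/1.0 = -0.5000
R = −Δy/(cos θ' − cos θ) = -3.0000
v = R·ω = -3.0000·-0.5000 = 1.5000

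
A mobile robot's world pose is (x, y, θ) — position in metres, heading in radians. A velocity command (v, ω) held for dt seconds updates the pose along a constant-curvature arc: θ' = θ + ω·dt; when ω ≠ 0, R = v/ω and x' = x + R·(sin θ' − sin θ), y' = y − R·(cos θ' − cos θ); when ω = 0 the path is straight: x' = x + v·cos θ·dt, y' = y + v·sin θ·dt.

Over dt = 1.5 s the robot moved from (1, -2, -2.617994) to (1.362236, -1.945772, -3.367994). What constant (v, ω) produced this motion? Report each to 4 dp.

Δθ = -3.367994 − -2.617994 = -0.750000
ω = Δθ/dt = -0.750000/1.5 = -0.5000
R = Δx/(sin θ' − sin θ) = 0.5000
v = R·ω = 0.5000·-0.5000 = -0.2500

v = -0.2500, ω = -0.5000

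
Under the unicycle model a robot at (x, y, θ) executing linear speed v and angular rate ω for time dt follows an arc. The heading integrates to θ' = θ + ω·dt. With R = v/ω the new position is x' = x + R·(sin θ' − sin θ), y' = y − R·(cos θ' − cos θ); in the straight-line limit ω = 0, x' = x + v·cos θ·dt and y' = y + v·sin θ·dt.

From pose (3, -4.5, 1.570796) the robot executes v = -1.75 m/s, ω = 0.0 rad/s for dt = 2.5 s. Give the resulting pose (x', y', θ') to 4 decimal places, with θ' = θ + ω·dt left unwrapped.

(3.0000, -8.8750, 1.5708)

θ' = 1.5708 + 0.0·2.5 = 1.5708
ω = 0 → straight: x' = 3 + -1.75·cos(1.5708)·2.5 = 3.0000
y' = -4.5 + -1.75·sin(1.5708)·2.5 = -8.8750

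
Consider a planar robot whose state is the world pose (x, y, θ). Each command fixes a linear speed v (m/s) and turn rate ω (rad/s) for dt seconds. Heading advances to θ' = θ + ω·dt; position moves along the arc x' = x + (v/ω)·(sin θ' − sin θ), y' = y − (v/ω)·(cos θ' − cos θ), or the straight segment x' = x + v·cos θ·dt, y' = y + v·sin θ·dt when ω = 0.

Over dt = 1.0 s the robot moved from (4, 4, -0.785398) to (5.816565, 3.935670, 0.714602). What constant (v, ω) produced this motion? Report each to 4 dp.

v = 2.0000, ω = 1.5000

Δθ = 0.714602 − -0.785398 = 1.500000
ω = Δθ/dt = 1.500000/1.0 = 1.5000
R = Δx/(sin θ' − sin θ) = 1.3333
v = R·ω = 1.3333·1.5000 = 2.0000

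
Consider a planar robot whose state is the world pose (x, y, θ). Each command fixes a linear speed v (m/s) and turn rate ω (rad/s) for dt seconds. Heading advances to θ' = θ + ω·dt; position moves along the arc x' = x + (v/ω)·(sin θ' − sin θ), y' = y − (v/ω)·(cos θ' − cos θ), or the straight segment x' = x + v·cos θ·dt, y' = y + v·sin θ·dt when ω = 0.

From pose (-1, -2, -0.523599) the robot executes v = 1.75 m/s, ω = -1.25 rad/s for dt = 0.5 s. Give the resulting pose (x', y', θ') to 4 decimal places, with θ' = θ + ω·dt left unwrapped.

θ' = -0.5236 + -1.25·0.5 = -1.1486
R = v/ω = 1.75/-1.25 = -1.4000
x' = -1 + -1.4000·(sin -1.1486 − sin -0.5236) = -0.4229
y' = -2 − -1.4000·(cos -1.1486 − cos -0.5236) = -2.6388

(-0.4229, -2.6388, -1.1486)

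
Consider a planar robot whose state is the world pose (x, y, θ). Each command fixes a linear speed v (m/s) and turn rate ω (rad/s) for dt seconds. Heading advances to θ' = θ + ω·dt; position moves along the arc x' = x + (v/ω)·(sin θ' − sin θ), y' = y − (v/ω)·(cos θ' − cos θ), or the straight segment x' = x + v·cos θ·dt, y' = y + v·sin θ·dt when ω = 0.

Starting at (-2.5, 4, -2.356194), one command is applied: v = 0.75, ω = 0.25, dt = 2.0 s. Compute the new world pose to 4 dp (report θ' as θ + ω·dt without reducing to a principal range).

(-3.2573, 2.7233, -1.8562)

θ' = -2.3562 + 0.25·2.0 = -1.8562
R = v/ω = 0.75/0.25 = 3.0000
x' = -2.5 + 3.0000·(sin -1.8562 − sin -2.3562) = -3.2573
y' = 4 − 3.0000·(cos -1.8562 − cos -2.3562) = 2.7233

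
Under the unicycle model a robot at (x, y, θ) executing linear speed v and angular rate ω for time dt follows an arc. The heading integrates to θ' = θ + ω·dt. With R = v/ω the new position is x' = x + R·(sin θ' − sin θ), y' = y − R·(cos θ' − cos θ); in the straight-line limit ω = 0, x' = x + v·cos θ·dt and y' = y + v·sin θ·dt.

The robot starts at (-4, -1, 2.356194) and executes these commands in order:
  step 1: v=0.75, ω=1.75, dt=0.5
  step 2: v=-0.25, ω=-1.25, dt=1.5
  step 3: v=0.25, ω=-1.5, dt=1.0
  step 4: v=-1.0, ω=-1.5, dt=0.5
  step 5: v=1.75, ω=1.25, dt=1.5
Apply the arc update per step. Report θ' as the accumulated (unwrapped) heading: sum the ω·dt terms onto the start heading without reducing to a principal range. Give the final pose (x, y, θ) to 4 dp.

step 1: θ'=3.2312 (R=0.4286) → pose (-4.3414, -0.8762, 3.2312)
step 2: θ'=1.3562 (R=0.2000) → pose (-4.1281, -1.1180, 1.3562)
step 3: θ'=-0.1438 (R=-0.1667) → pose (-3.9414, -0.9885, -0.1438)
step 4: θ'=-0.8938 (R=0.6667) → pose (-4.3655, -0.7464, -0.8938)
step 5: θ'=0.9812 (R=1.4000) → pose (-2.1106, -0.6478, 0.9812)

(-2.1106, -0.6478, 0.9812)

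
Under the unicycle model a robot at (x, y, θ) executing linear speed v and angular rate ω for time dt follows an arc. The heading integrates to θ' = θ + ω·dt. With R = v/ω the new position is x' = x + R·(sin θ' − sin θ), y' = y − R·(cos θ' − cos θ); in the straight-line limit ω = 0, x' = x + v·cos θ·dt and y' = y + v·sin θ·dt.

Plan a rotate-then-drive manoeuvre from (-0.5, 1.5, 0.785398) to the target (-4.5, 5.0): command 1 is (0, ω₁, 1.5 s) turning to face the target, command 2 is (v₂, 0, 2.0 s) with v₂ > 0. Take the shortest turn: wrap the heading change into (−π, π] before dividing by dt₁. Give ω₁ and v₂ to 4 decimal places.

ω₁ = 1.0916, v₂ = 2.6575

heading to target = atan2(5−1.5, -4.5−-0.5) = 2.4228
Δθ = wrap(2.4228 − 0.7854) = 1.6374; ω₁ = Δθ/dt₁ = 1.0916
distance = √((-4.5−-0.5)² + (5−1.5)²) = 5.3151; v₂ = distance/dt₂ = 2.6575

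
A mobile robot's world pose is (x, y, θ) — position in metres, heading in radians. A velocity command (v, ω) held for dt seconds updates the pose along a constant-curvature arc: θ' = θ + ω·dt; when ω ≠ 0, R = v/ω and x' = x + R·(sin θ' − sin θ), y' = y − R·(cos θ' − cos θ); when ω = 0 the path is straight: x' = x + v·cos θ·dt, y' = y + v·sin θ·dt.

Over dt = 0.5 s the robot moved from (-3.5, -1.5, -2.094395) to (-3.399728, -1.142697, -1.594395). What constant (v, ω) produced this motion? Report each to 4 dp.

v = -0.7500, ω = 1.0000

Δθ = -1.594395 − -2.094395 = 0.500000
ω = Δθ/dt = 0.500000/0.5 = 1.0000
R = −Δy/(cos θ' − cos θ) = -0.7500
v = R·ω = -0.7500·1.0000 = -0.7500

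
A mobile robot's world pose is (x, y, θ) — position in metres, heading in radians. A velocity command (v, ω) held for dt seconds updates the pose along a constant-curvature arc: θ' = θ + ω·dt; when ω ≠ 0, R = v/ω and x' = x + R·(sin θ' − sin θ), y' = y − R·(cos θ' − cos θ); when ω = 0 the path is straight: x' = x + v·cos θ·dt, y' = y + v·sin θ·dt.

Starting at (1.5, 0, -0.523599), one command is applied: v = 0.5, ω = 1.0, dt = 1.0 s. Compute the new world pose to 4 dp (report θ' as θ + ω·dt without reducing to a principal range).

(1.9793, -0.0113, 0.4764)

θ' = -0.5236 + 1.0·1.0 = 0.4764
R = v/ω = 0.5/1.0 = 0.5000
x' = 1.5 + 0.5000·(sin 0.4764 − sin -0.5236) = 1.9793
y' = 0 − 0.5000·(cos 0.4764 − cos -0.5236) = -0.0113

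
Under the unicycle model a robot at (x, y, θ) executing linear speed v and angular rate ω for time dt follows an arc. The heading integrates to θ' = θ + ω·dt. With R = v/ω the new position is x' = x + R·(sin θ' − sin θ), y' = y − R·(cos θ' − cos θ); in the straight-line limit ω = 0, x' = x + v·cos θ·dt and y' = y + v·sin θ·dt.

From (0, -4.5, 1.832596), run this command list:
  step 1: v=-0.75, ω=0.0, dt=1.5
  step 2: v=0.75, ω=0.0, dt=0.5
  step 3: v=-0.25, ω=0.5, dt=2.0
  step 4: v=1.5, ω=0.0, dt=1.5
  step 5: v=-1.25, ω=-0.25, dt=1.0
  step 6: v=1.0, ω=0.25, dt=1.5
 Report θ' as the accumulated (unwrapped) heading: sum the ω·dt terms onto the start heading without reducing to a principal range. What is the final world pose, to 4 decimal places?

(-1.8768, -4.8700, 2.9576)

step 1: θ'=1.8326 (straight) → pose (0.2912, -5.5867, 1.8326)
step 2: θ'=1.8326 (straight) → pose (0.1941, -5.2244, 1.8326)
step 3: θ'=2.8326 (R=-0.5000) → pose (0.5250, -5.5714, 2.8326)
step 4: θ'=2.8326 (straight) → pose (-1.6184, -4.8871, 2.8326)
step 5: θ'=2.5826 (R=5.0000) → pose (-0.4872, -5.4114, 2.5826)
step 6: θ'=2.9576 (R=4.0000) → pose (-1.8768, -4.8700, 2.9576)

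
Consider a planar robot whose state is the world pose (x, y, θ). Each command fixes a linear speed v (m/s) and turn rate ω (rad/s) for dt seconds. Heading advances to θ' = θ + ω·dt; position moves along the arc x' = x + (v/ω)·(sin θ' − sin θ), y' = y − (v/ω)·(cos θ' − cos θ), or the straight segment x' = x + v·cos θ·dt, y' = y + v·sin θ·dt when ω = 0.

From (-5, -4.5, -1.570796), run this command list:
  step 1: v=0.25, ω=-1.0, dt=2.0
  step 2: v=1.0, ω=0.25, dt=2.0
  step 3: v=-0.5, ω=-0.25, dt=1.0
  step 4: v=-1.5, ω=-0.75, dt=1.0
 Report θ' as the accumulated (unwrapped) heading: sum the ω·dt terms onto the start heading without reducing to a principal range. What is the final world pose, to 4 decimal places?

step 1: θ'=-3.5708 (R=-0.2500) → pose (-5.3540, -4.7273, -3.5708)
step 2: θ'=-3.0708 (R=4.0000) → pose (-7.3016, -4.3745, -3.0708)
step 3: θ'=-3.3208 (R=2.0000) → pose (-6.8036, -4.4016, -3.3208)
step 4: θ'=-4.0708 (R=2.0000) → pose (-5.5578, -5.1726, -4.0708)

(-5.5578, -5.1726, -4.0708)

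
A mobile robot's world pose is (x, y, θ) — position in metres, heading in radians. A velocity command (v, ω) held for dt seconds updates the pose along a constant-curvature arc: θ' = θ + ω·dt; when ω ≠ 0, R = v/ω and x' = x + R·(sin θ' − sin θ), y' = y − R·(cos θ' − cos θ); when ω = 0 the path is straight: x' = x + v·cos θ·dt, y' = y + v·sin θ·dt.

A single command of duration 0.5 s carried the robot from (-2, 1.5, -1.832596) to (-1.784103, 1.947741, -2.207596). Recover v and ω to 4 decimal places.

v = -1.0000, ω = -0.7500

Δθ = -2.207596 − -1.832596 = -0.375000
ω = Δθ/dt = -0.375000/0.5 = -0.7500
R = −Δy/(cos θ' − cos θ) = 1.3333
v = R·ω = 1.3333·-0.7500 = -1.0000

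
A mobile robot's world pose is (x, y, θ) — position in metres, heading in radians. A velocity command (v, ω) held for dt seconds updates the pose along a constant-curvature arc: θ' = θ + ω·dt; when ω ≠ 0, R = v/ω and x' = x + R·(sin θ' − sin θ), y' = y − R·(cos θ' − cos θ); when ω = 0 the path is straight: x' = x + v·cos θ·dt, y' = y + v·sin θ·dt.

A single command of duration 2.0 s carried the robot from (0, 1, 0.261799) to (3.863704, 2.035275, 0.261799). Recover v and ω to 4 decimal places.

Δθ = 0.261799 − 0.261799 = 0.000000
ω = Δθ/dt = 0.000000/2.0 = 0.0000
ω = 0 → v = (Δx·cos θ + Δy·sin θ)/dt = 2.0000

v = 2.0000, ω = 0.0000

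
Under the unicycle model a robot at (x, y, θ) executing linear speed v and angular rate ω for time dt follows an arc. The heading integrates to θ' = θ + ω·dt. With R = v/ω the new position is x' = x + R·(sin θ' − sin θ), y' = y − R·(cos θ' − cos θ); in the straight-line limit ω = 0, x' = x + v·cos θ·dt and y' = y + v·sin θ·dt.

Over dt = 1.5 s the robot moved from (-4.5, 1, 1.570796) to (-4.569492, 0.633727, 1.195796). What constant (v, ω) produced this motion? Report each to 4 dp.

v = -0.2500, ω = -0.2500

Δθ = 1.195796 − 1.570796 = -0.375000
ω = Δθ/dt = -0.375000/1.5 = -0.2500
R = −Δy/(cos θ' − cos θ) = 1.0000
v = R·ω = 1.0000·-0.2500 = -0.2500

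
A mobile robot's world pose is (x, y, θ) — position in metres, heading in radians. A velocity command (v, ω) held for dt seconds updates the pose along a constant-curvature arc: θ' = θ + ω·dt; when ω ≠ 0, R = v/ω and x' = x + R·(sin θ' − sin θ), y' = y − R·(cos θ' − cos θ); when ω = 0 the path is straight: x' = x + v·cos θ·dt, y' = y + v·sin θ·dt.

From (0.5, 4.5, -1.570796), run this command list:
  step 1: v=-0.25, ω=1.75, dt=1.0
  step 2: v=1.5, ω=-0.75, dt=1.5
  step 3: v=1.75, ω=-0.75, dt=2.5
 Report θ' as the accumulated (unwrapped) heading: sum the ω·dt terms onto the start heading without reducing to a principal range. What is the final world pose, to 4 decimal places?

step 1: θ'=0.1792 (R=-0.1429) → pose (0.3317, 4.6406, 0.1792)
step 2: θ'=-0.9458 (R=-2.0000) → pose (2.3101, 3.8428, -0.9458)
step 3: θ'=-2.8208 (R=-2.3333) → pose (1.1536, 0.2633, -2.8208)

(1.1536, 0.2633, -2.8208)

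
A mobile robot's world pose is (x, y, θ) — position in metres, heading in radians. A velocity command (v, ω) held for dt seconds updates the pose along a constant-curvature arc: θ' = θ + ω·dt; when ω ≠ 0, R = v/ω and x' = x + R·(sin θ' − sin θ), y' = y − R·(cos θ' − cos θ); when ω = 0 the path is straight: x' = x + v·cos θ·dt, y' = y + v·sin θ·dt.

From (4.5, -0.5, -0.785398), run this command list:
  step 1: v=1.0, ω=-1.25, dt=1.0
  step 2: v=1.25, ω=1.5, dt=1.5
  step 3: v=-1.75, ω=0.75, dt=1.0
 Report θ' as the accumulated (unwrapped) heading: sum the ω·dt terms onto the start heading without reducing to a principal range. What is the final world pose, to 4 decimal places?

(4.1513, -3.5622, 0.9646)

step 1: θ'=-2.0354 (R=-0.8000) → pose (4.6495, -1.4241, -2.0354)
step 2: θ'=0.2146 (R=0.8333) → pose (5.5720, -2.6117, 0.2146)
step 3: θ'=0.9646 (R=-2.3333) → pose (4.1513, -3.5622, 0.9646)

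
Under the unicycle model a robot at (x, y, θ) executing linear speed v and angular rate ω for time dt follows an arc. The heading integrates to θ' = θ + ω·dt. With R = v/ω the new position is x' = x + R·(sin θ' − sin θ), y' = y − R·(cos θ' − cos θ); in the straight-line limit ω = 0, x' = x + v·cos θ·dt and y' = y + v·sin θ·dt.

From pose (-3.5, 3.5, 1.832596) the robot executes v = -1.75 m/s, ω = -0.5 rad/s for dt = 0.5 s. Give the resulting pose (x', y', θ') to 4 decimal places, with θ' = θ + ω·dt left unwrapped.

(-3.3810, 2.6354, 1.5826)

θ' = 1.8326 + -0.5·0.5 = 1.5826
R = v/ω = -1.75/-0.5 = 3.5000
x' = -3.5 + 3.5000·(sin 1.5826 − sin 1.8326) = -3.3810
y' = 3.5 − 3.5000·(cos 1.5826 − cos 1.8326) = 2.6354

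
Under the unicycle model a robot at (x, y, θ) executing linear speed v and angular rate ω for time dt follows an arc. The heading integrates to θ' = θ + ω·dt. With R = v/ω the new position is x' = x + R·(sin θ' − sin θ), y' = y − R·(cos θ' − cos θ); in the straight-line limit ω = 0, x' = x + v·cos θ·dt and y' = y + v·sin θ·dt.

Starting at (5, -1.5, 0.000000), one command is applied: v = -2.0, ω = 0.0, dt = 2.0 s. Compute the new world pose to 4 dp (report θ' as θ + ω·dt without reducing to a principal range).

θ' = 0.0000 + 0.0·2.0 = 0.0000
ω = 0 → straight: x' = 5 + -2.0·cos(0.0000)·2.0 = 1.0000
y' = -1.5 + -2.0·sin(0.0000)·2.0 = -1.5000

(1.0000, -1.5000, 0.0000)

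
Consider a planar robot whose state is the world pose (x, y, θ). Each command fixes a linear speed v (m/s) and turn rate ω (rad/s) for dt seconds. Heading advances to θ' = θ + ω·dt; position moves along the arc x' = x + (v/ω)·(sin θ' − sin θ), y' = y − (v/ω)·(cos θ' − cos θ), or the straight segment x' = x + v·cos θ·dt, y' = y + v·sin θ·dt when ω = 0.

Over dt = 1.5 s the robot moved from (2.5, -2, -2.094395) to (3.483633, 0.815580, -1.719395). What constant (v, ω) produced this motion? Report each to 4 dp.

v = -2.0000, ω = 0.2500

Δθ = -1.719395 − -2.094395 = 0.375000
ω = Δθ/dt = 0.375000/1.5 = 0.2500
R = −Δy/(cos θ' − cos θ) = -8.0000
v = R·ω = -8.0000·0.2500 = -2.0000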